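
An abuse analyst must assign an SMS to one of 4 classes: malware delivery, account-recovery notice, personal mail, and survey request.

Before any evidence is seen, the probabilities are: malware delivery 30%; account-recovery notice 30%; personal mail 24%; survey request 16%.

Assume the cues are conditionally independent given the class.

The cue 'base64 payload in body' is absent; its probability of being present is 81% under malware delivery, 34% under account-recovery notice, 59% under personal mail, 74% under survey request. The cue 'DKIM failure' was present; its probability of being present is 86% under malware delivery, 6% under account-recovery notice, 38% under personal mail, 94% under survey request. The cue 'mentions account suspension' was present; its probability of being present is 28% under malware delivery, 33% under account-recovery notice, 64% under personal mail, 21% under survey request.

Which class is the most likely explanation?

personal mail

By Bayes' rule with conditional independence, the unnormalized weight for each hypothesis is prior × ∏ likelihoods (using 1 − P(present | H) for each absent cue):
  malware delivery: 0.30 × (1 − 0.81) × 0.86 × 0.28 = 0.013726
  account-recovery notice: 0.30 × (1 − 0.34) × 0.06 × 0.33 = 0.0039204
  personal mail: 0.24 × (1 − 0.59) × 0.38 × 0.64 = 0.023931
  survey request: 0.16 × (1 − 0.74) × 0.94 × 0.21 = 0.0082118
Normalizing constant Z = 0.013726 + 0.0039204 + 0.023931 + 0.0082118 = 0.049789.
P(malware delivery | evidence) ≈ 0.013726 / 0.049789 ≈ 0.276
P(account-recovery notice | evidence) ≈ 0.0039204 / 0.049789 ≈ 0.079
P(personal mail | evidence) ≈ 0.023931 / 0.049789 ≈ 0.481
P(survey request | evidence) ≈ 0.0082118 / 0.049789 ≈ 0.165
The largest is 0.481, so personal mail is most probable.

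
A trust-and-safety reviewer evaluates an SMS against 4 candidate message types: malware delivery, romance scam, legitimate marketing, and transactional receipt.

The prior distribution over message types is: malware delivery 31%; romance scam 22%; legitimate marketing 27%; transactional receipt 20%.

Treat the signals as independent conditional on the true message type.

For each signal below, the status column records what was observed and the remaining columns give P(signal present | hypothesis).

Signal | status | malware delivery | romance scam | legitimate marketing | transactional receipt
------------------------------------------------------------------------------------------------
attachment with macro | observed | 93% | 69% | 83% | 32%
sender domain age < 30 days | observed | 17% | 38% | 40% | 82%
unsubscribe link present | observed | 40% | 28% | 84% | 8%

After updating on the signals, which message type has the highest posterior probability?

legitimate marketing

Multiply each prior by the joint likelihood of the signal pattern:
  malware delivery: 0.31 × 0.93 × 0.17 × 0.40 = 0.019604
  romance scam: 0.22 × 0.69 × 0.38 × 0.28 = 0.016152
  legitimate marketing: 0.27 × 0.83 × 0.40 × 0.84 = 0.075298
  transactional receipt: 0.20 × 0.32 × 0.82 × 0.08 = 0.0041984
Normalizing constant Z = 0.019604 + 0.016152 + 0.075298 + 0.0041984 = 0.11525.
P(malware delivery | evidence) ≈ 0.019604 / 0.11525 ≈ 0.170
P(romance scam | evidence) ≈ 0.016152 / 0.11525 ≈ 0.140
P(legitimate marketing | evidence) ≈ 0.075298 / 0.11525 ≈ 0.653
P(transactional receipt | evidence) ≈ 0.0041984 / 0.11525 ≈ 0.036
The largest is 0.653, so legitimate marketing is most probable.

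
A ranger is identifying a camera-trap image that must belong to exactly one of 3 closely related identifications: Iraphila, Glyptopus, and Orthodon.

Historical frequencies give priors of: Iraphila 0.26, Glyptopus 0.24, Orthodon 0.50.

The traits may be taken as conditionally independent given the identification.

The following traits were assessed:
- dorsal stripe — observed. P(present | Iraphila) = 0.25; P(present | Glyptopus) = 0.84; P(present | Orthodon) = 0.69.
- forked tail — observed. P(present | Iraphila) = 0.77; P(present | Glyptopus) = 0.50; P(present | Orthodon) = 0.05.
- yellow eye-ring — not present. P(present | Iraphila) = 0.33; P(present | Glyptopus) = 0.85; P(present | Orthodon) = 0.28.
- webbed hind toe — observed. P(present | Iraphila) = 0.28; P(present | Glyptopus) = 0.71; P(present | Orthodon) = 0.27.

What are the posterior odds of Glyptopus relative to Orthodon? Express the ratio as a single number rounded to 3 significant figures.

3.20

Unnormalized posterior weight (prior times the trait likelihoods) for each of the two hypotheses (using 1 − P(present | H) for each absent trait):
  Glyptopus: 0.24 × 0.84 × 0.50 × (1 − 0.85) × 0.71 = 0.010735
  Orthodon: 0.50 × 0.69 × 0.05 × (1 − 0.28) × 0.27 = 0.0033534
Posterior odds = 0.010735 / 0.0033534 ≈ 3.20.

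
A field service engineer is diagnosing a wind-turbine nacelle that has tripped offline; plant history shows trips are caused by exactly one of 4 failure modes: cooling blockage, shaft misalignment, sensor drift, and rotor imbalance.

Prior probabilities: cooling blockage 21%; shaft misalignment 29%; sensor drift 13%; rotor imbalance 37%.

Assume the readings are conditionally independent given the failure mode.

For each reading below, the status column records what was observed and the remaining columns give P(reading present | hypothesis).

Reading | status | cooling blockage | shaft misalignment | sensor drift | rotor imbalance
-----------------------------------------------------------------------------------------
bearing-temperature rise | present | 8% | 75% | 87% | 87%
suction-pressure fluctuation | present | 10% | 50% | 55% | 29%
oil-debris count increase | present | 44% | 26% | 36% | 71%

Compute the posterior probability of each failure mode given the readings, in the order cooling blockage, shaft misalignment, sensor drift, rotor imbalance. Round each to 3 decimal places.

0.006, 0.240, 0.190, 0.563

For each hypothesis, the unnormalized posterior weight is prior × product of the reading likelihoods:
  cooling blockage: 0.21 × 0.08 × 0.10 × 0.44 = 0.0007392
  shaft misalignment: 0.29 × 0.75 × 0.50 × 0.26 = 0.028275
  sensor drift: 0.13 × 0.87 × 0.55 × 0.36 = 0.022394
  rotor imbalance: 0.37 × 0.87 × 0.29 × 0.71 = 0.066279
Normalizing constant Z = 0.0007392 + 0.028275 + 0.022394 + 0.066279 = 0.11769.
P(cooling blockage | evidence) = 0.0007392 / 0.11769 ≈ 0.006
P(shaft misalignment | evidence) = 0.028275 / 0.11769 ≈ 0.240
P(sensor drift | evidence) = 0.022394 / 0.11769 ≈ 0.190
P(rotor imbalance | evidence) = 0.066279 / 0.11769 ≈ 0.563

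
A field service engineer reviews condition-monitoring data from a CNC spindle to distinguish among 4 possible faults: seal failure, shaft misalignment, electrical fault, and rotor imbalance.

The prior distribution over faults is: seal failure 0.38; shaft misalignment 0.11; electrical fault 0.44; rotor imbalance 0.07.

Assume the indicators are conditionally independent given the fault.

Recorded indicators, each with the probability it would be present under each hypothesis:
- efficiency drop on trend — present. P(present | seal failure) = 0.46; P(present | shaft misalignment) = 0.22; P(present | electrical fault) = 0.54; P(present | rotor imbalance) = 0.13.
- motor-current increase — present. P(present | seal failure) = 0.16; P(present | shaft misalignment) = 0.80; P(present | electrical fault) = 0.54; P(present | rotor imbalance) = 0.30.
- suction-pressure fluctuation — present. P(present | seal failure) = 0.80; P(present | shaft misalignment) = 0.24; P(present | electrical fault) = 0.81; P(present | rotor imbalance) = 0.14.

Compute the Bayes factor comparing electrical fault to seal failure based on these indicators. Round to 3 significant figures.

The Bayes factor is the ratio of the joint likelihoods of the indicator pattern under the two hypotheses.
  electrical fault: 0.54 × 0.54 × 0.81 = 0.2362
  seal failure: 0.46 × 0.16 × 0.80 = 0.05888
Bayes factor = 0.2362 / 0.05888 ≈ 4.01

4.01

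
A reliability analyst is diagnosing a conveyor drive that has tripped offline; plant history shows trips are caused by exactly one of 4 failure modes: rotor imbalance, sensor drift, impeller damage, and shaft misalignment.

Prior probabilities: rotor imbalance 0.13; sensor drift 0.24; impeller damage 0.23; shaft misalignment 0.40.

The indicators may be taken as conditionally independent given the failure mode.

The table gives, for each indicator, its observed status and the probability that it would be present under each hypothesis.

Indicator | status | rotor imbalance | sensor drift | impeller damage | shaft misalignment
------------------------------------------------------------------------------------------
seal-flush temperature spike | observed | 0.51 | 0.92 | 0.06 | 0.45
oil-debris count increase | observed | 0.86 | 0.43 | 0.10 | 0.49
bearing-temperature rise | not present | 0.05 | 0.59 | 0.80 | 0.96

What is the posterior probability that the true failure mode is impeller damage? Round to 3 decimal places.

Multiply each prior by the joint likelihood of the indicator pattern (using 1 − P(present | H) for each absent indicator):
  rotor imbalance: 0.13 × 0.51 × 0.86 × (1 − 0.05) = 0.054167
  sensor drift: 0.24 × 0.92 × 0.43 × (1 − 0.59) = 0.038927
  impeller damage: 0.23 × 0.06 × 0.10 × (1 − 0.80) = 0.000276
  shaft misalignment: 0.40 × 0.45 × 0.49 × (1 − 0.96) = 0.003528
Normalizing constant Z = 0.054167 + 0.038927 + 0.000276 + 0.003528 = 0.096898.
P(impeller damage | evidence) = 0.000276 / 0.096898 ≈ 0.003.

0.003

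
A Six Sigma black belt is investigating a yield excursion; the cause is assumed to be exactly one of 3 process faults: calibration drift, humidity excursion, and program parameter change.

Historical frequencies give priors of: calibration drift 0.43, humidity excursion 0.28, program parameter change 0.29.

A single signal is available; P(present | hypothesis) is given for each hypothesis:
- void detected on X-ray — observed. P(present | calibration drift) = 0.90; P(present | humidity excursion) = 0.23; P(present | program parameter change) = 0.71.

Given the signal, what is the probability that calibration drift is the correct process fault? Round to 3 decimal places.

For each hypothesis, the unnormalized posterior weight is prior × likelihood:
  calibration drift: 0.43 × 0.90 = 0.387
  humidity excursion: 0.28 × 0.23 = 0.0644
  program parameter change: 0.29 × 0.71 = 0.2059
Normalizing constant Z = 0.387 + 0.0644 + 0.2059 = 0.6573.
P(calibration drift | evidence) = 0.387 / 0.6573 ≈ 0.589.

0.589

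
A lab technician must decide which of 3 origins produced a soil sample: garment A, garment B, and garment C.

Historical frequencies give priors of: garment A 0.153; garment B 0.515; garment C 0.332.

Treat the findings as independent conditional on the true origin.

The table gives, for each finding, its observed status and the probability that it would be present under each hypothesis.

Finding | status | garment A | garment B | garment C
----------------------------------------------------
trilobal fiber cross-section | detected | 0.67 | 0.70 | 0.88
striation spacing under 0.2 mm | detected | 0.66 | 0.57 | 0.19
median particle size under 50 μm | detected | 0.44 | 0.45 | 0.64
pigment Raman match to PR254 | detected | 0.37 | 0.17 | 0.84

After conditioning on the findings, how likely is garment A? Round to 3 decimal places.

0.195

For each hypothesis, the unnormalized posterior weight is prior × product of the finding likelihoods:
  garment A: 0.153 × 0.67 × 0.66 × 0.44 × 0.37 = 0.011014
  garment B: 0.515 × 0.70 × 0.57 × 0.45 × 0.17 = 0.01572
  garment C: 0.332 × 0.88 × 0.19 × 0.64 × 0.84 = 0.029842
Normalizing constant Z = 0.011014 + 0.01572 + 0.029842 = 0.056576.
P(garment A | evidence) = 0.011014 / 0.056576 ≈ 0.195.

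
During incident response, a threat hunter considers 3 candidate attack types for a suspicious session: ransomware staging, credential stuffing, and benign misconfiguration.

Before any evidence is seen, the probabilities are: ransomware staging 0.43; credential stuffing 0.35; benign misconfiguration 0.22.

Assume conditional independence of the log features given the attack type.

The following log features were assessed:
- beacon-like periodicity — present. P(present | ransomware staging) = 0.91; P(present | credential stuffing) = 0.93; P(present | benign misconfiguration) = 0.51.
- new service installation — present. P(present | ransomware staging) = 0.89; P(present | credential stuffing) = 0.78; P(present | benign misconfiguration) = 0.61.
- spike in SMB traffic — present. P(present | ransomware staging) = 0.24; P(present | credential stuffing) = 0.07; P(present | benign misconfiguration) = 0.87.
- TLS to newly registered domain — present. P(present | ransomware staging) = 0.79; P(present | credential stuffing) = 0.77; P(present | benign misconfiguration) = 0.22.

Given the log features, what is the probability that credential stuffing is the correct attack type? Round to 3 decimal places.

0.147

By Bayes' rule with conditional independence, the unnormalized weight for each hypothesis is prior × ∏ likelihoods:
  ransomware staging: 0.43 × 0.91 × 0.89 × 0.24 × 0.79 = 0.06603
  credential stuffing: 0.35 × 0.93 × 0.78 × 0.07 × 0.77 = 0.013685
  benign misconfiguration: 0.22 × 0.51 × 0.61 × 0.87 × 0.22 = 0.0131
Normalizing constant Z = 0.06603 + 0.013685 + 0.0131 = 0.092814.
P(credential stuffing | evidence) = 0.013685 / 0.092814 ≈ 0.147.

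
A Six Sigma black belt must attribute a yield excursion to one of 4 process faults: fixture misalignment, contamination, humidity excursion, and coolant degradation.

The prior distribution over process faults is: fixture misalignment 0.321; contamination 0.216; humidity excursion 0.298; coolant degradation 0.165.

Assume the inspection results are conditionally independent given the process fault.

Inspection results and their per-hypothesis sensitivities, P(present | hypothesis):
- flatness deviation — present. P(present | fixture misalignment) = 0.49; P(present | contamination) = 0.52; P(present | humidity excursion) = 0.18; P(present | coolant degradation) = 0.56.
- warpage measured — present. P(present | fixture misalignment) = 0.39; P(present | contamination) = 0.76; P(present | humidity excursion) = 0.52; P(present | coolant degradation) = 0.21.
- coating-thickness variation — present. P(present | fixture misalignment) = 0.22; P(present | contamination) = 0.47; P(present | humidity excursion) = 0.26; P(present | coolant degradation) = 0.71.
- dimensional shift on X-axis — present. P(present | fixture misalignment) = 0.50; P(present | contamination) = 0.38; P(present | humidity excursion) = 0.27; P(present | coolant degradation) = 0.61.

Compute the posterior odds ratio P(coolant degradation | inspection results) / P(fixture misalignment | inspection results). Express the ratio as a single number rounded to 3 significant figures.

Unnormalized posterior weight (prior times the inspection result likelihoods) for each of the two hypotheses:
  coolant degradation: 0.165 × 0.56 × 0.21 × 0.71 × 0.61 = 0.0084039
  fixture misalignment: 0.321 × 0.49 × 0.39 × 0.22 × 0.50 = 0.0067477
Odds(coolant degradation : fixture misalignment) = 0.0084039 / 0.0067477 ≈ 1.25.

1.25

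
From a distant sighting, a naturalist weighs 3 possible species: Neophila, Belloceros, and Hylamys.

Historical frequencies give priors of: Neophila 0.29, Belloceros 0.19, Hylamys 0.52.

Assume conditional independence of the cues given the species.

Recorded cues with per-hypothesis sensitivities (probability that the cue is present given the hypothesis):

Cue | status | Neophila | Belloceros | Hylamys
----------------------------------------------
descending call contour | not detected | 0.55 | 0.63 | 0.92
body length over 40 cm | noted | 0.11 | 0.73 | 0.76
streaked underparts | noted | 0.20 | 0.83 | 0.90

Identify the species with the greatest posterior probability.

Belloceros

By Bayes' rule with conditional independence, the unnormalized weight for each hypothesis is prior × ∏ likelihoods (using 1 − P(present | H) for each absent cue):
  Neophila: 0.29 × (1 − 0.55) × 0.11 × 0.20 = 0.002871
  Belloceros: 0.19 × (1 − 0.63) × 0.73 × 0.83 = 0.042595
  Hylamys: 0.52 × (1 − 0.92) × 0.76 × 0.90 = 0.028454
Marginal likelihood of the evidence = 0.07392.
P(Neophila | evidence) ≈ 0.002871 / 0.07392 ≈ 0.039
P(Belloceros | evidence) ≈ 0.042595 / 0.07392 ≈ 0.576
P(Hylamys | evidence) ≈ 0.028454 / 0.07392 ≈ 0.385
The largest is 0.576, so Belloceros is most probable.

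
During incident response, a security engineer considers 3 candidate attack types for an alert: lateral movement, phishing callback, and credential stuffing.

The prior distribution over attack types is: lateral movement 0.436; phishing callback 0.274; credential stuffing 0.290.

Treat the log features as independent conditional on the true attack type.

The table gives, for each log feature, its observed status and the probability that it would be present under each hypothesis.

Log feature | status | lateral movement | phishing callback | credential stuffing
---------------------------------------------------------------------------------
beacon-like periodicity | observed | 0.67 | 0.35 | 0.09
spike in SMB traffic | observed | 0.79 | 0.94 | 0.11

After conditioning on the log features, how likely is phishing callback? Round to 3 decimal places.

Multiply each prior by the joint likelihood of the log feature pattern:
  lateral movement: 0.436 × 0.67 × 0.79 = 0.23077
  phishing callback: 0.274 × 0.35 × 0.94 = 0.090146
  credential stuffing: 0.290 × 0.09 × 0.11 = 0.002871
The unnormalized weights sum to 0.32379.
P(phishing callback | evidence) = 0.090146 / 0.32379 ≈ 0.278.

0.278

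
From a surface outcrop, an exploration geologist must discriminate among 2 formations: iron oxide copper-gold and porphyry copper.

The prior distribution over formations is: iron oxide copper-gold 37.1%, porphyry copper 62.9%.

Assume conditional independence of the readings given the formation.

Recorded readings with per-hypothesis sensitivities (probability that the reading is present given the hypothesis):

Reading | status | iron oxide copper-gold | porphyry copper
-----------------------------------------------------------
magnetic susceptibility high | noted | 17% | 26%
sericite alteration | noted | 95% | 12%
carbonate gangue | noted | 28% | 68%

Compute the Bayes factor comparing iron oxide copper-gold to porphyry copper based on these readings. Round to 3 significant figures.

Joint likelihood of the reading pattern under each hypothesis:
  iron oxide copper-gold: 0.17 × 0.95 × 0.28 = 0.04522
  porphyry copper: 0.26 × 0.12 × 0.68 = 0.021216
Bayes factor = 0.04522 / 0.021216 ≈ 2.13

2.13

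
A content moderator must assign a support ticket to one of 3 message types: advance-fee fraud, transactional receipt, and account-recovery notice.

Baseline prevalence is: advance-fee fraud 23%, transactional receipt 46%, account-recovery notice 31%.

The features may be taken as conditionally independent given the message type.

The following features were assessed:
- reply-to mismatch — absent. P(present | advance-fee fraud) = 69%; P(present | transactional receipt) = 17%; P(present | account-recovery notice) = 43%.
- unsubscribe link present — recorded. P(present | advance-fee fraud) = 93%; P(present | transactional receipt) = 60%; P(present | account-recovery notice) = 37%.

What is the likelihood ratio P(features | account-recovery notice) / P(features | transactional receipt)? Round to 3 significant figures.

0.423

Take the product of per-feature likelihoods under each hypothesis (using 1 − P(present | H) for each absent feature), then divide.
  account-recovery notice: (1 − 0.43) × 0.37 = 0.2109
  transactional receipt: (1 − 0.17) × 0.60 = 0.498
Bayes factor = 0.2109 / 0.498 ≈ 0.423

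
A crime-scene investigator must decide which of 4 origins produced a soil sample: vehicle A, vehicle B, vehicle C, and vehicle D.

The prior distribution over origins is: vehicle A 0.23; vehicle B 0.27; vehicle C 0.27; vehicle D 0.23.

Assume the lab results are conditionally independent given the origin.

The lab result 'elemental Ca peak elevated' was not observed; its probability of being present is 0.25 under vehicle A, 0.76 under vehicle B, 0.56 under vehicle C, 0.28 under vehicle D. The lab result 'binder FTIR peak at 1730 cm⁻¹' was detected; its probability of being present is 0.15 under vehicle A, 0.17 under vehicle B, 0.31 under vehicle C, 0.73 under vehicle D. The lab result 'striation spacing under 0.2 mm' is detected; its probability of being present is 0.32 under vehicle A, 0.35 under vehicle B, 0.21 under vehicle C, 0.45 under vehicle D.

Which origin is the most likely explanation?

vehicle D

Multiply each prior by the joint likelihood of the lab result pattern (using 1 − P(present | H) for each absent lab result):
  vehicle A: 0.23 × (1 − 0.25) × 0.15 × 0.32 = 0.00828
  vehicle B: 0.27 × (1 − 0.76) × 0.17 × 0.35 = 0.0038556
  vehicle C: 0.27 × (1 − 0.56) × 0.31 × 0.21 = 0.0077339
  vehicle D: 0.23 × (1 − 0.28) × 0.73 × 0.45 = 0.0544
Normalizing constant Z = 0.00828 + 0.0038556 + 0.0077339 + 0.0544 = 0.074269.
P(vehicle A | evidence) ≈ 0.00828 / 0.074269 ≈ 0.111
P(vehicle B | evidence) ≈ 0.0038556 / 0.074269 ≈ 0.052
P(vehicle C | evidence) ≈ 0.0077339 / 0.074269 ≈ 0.104
P(vehicle D | evidence) ≈ 0.0544 / 0.074269 ≈ 0.732
The largest is 0.732, so vehicle D is most probable.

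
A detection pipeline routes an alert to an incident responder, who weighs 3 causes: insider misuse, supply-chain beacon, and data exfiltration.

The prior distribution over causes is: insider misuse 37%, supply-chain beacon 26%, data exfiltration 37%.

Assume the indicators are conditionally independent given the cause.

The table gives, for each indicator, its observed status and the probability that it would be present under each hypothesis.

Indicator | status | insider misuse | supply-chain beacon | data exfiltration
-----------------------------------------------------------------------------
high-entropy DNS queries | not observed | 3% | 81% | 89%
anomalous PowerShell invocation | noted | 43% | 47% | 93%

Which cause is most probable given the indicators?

Multiply each prior by the joint likelihood of the indicator pattern (using 1 − P(present | H) for each absent indicator):
  insider misuse: 0.37 × (1 − 0.03) × 0.43 = 0.15433
  supply-chain beacon: 0.26 × (1 − 0.81) × 0.47 = 0.023218
  data exfiltration: 0.37 × (1 − 0.89) × 0.93 = 0.037851
Marginal likelihood of the evidence = 0.2154.
P(insider misuse | evidence) ≈ 0.15433 / 0.2154 ≈ 0.716
P(supply-chain beacon | evidence) ≈ 0.023218 / 0.2154 ≈ 0.108
P(data exfiltration | evidence) ≈ 0.037851 / 0.2154 ≈ 0.176
The largest is 0.716, so insider misuse is most probable.

insider misuse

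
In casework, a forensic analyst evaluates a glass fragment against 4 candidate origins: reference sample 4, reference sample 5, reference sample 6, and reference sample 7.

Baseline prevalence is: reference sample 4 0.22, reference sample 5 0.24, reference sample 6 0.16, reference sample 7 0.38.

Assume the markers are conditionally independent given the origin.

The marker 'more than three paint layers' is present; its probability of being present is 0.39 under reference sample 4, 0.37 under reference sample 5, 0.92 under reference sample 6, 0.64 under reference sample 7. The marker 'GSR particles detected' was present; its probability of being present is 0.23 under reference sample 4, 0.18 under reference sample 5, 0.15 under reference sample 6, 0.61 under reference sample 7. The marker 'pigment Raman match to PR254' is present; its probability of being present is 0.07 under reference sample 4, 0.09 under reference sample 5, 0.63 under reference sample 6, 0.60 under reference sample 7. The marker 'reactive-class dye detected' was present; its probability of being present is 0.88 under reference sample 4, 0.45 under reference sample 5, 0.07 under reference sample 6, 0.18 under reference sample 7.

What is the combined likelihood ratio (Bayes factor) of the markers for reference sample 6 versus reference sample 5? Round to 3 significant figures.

Take the product of per-marker likelihoods under each hypothesis, then divide.
  reference sample 6: 0.92 × 0.15 × 0.63 × 0.07 = 0.0060858
  reference sample 5: 0.37 × 0.18 × 0.09 × 0.45 = 0.0026973
Bayes factor = 0.0060858 / 0.0026973 ≈ 2.26

2.26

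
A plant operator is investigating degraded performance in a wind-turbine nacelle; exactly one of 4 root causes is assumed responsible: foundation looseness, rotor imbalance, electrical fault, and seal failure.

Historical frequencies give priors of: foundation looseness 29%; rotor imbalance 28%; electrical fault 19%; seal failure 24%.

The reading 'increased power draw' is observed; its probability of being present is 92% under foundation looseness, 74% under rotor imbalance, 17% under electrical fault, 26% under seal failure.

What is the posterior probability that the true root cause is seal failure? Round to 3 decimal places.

0.110

For each hypothesis, the unnormalized posterior weight is prior × likelihood:
  foundation looseness: 0.29 × 0.92 = 0.2668
  rotor imbalance: 0.28 × 0.74 = 0.2072
  electrical fault: 0.19 × 0.17 = 0.0323
  seal failure: 0.24 × 0.26 = 0.0624
Normalizing constant Z = 0.2668 + 0.2072 + 0.0323 + 0.0624 = 0.5687.
P(seal failure | evidence) = 0.0624 / 0.5687 ≈ 0.110.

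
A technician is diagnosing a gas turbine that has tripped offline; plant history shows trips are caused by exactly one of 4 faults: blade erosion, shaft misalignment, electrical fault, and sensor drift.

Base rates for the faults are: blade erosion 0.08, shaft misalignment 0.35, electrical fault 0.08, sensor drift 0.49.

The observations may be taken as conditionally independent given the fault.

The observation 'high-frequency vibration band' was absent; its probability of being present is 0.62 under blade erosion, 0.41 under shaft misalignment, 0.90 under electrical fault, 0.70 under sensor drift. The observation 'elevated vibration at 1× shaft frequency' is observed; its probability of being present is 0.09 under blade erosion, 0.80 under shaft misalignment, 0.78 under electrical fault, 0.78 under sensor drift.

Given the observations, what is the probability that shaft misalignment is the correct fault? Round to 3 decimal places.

0.572

By Bayes' rule with conditional independence, the unnormalized weight for each hypothesis is prior × ∏ likelihoods (using 1 − P(present | H) for each absent observation):
  blade erosion: 0.08 × (1 − 0.62) × 0.09 = 0.002736
  shaft misalignment: 0.35 × (1 − 0.41) × 0.80 = 0.1652
  electrical fault: 0.08 × (1 − 0.90) × 0.78 = 0.00624
  sensor drift: 0.49 × (1 − 0.70) × 0.78 = 0.11466
Marginal likelihood of the evidence = 0.28884.
P(shaft misalignment | evidence) = 0.1652 / 0.28884 ≈ 0.572.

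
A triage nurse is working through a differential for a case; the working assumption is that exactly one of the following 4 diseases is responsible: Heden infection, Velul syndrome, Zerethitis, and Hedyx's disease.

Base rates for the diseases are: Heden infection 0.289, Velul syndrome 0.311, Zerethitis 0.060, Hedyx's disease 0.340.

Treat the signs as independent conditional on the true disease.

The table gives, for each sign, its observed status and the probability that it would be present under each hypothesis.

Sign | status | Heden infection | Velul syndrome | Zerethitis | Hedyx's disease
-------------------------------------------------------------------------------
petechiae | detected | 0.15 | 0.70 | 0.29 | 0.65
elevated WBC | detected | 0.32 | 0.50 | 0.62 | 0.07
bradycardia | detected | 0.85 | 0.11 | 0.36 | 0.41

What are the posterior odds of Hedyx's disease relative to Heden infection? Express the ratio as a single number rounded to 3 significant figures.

0.538

The normalizing constant cancels in an odds ratio, so compute prior × likelihood for the two hypotheses only:
  Hedyx's disease: 0.340 × 0.65 × 0.07 × 0.41 = 0.0063427
  Heden infection: 0.289 × 0.15 × 0.32 × 0.85 = 0.011791
Odds(Hedyx's disease : Heden infection) = 0.0063427 / 0.011791 ≈ 0.538.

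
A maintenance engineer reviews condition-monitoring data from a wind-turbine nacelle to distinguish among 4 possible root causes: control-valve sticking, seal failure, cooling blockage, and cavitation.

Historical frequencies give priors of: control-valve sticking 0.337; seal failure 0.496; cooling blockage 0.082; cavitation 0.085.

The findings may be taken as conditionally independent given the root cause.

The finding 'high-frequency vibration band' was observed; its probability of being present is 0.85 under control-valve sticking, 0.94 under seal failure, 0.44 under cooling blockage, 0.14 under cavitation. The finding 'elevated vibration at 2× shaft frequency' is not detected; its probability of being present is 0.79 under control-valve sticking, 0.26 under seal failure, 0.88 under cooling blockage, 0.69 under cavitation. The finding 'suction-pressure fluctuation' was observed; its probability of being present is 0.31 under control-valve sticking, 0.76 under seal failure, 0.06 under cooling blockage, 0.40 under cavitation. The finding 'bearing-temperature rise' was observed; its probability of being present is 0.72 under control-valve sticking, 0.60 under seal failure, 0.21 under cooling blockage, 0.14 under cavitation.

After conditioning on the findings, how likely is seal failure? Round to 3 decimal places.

0.920

By Bayes' rule with conditional independence, the unnormalized weight for each hypothesis is prior × ∏ likelihoods (using 1 − P(present | H) for each absent finding):
  control-valve sticking: 0.337 × 0.85 × (1 − 0.79) × 0.31 × 0.72 = 0.013426
  seal failure: 0.496 × 0.94 × (1 − 0.26) × 0.76 × 0.60 = 0.15733
  cooling blockage: 0.082 × 0.44 × (1 − 0.88) × 0.06 × 0.21 = 5.4553e-05
  cavitation: 0.085 × 0.14 × (1 − 0.69) × 0.40 × 0.14 = 0.00020658
The unnormalized weights sum to 0.17102.
P(seal failure | evidence) = 0.15733 / 0.17102 ≈ 0.920.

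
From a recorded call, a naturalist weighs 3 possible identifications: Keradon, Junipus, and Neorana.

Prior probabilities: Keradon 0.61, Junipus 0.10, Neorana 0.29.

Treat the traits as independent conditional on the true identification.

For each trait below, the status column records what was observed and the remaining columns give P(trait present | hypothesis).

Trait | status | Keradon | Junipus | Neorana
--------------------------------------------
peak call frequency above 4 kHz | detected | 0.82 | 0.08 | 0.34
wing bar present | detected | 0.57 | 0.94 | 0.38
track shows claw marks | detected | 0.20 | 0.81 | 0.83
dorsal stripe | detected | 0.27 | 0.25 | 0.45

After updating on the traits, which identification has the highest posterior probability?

Keradon

Multiply each prior by the joint likelihood of the trait pattern:
  Keradon: 0.61 × 0.82 × 0.57 × 0.20 × 0.27 = 0.015396
  Junipus: 0.10 × 0.08 × 0.94 × 0.81 × 0.25 = 0.0015228
  Neorana: 0.29 × 0.34 × 0.38 × 0.83 × 0.45 = 0.013994
Normalizing constant Z = 0.015396 + 0.0015228 + 0.013994 = 0.030913.
P(Keradon | evidence) ≈ 0.015396 / 0.030913 ≈ 0.498
P(Junipus | evidence) ≈ 0.0015228 / 0.030913 ≈ 0.049
P(Neorana | evidence) ≈ 0.013994 / 0.030913 ≈ 0.453
The largest is 0.498, so Keradon is most probable.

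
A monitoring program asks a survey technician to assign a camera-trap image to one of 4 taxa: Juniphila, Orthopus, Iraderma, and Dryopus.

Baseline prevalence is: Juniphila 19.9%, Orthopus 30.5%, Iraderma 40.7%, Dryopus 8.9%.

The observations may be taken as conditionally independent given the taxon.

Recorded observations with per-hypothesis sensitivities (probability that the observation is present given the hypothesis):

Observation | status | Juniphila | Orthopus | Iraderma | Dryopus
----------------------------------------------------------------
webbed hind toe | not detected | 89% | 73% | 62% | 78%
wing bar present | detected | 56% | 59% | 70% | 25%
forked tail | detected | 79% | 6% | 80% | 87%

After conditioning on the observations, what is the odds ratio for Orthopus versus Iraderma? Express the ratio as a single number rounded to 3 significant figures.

0.0337

Posterior odds equal prior odds times the likelihood ratio; only the two competing hypotheses matter (using 1 − P(present | H) for each absent observation).
  Orthopus: 0.305 × (1 − 0.73) × 0.59 × 0.06 = 0.0029152
  Iraderma: 0.407 × (1 − 0.62) × 0.70 × 0.80 = 0.08661
Posterior odds = 0.0029152 / 0.08661 ≈ 0.0337.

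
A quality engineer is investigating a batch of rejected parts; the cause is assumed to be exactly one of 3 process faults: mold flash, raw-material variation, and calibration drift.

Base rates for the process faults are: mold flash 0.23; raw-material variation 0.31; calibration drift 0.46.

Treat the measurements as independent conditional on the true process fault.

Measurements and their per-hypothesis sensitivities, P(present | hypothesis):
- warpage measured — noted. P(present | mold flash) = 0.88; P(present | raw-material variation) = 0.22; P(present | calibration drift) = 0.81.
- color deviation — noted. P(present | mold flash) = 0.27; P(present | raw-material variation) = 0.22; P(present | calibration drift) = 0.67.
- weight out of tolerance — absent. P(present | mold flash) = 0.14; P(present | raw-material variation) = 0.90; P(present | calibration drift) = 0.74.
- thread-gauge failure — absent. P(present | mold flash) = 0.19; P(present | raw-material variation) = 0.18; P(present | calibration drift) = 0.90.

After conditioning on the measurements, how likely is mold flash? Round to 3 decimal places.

By Bayes' rule with conditional independence, the unnormalized weight for each hypothesis is prior × ∏ likelihoods (using 1 − P(present | H) for each absent measurement):
  mold flash: 0.23 × 0.88 × 0.27 × (1 − 0.14) × (1 − 0.19) = 0.038068
  raw-material variation: 0.31 × 0.22 × 0.22 × (1 − 0.90) × (1 − 0.18) = 0.0012303
  calibration drift: 0.46 × 0.81 × 0.67 × (1 − 0.74) × (1 − 0.90) = 0.0064907
The unnormalized weights sum to 0.045789.
P(mold flash | evidence) = 0.038068 / 0.045789 ≈ 0.831.

0.831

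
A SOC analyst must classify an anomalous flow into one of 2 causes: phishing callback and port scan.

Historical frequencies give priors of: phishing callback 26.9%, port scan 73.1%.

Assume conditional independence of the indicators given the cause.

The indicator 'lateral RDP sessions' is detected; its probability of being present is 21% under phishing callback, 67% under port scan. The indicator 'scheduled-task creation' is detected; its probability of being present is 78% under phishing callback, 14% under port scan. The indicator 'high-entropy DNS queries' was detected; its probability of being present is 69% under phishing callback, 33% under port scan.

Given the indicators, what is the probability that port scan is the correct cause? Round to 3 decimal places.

0.427

By Bayes' rule with conditional independence, the unnormalized weight for each hypothesis is prior × ∏ likelihoods:
  phishing callback: 0.269 × 0.21 × 0.78 × 0.69 = 0.030403
  port scan: 0.731 × 0.67 × 0.14 × 0.33 = 0.022627
Normalizing constant Z = 0.030403 + 0.022627 = 0.05303.
P(port scan | evidence) = 0.022627 / 0.05303 ≈ 0.427.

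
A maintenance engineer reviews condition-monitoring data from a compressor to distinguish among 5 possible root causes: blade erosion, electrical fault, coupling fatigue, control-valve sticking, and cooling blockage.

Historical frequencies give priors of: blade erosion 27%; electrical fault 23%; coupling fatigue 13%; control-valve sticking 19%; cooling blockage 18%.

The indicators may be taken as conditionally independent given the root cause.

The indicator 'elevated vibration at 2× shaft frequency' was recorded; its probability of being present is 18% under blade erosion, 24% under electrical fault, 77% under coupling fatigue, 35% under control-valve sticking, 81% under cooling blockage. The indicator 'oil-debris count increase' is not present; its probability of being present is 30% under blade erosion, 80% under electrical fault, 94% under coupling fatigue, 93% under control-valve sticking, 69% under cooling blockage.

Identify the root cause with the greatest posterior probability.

By Bayes' rule with conditional independence, the unnormalized weight for each hypothesis is prior × ∏ likelihoods (using 1 − P(present | H) for each absent indicator):
  blade erosion: 0.27 × 0.18 × (1 − 0.30) = 0.03402
  electrical fault: 0.23 × 0.24 × (1 − 0.80) = 0.01104
  coupling fatigue: 0.13 × 0.77 × (1 − 0.94) = 0.006006
  control-valve sticking: 0.19 × 0.35 × (1 − 0.93) = 0.004655
  cooling blockage: 0.18 × 0.81 × (1 − 0.69) = 0.045198
Marginal likelihood of the evidence = 0.10092.
P(blade erosion | evidence) ≈ 0.03402 / 0.10092 ≈ 0.337
P(electrical fault | evidence) ≈ 0.01104 / 0.10092 ≈ 0.109
P(coupling fatigue | evidence) ≈ 0.006006 / 0.10092 ≈ 0.060
P(control-valve sticking | evidence) ≈ 0.004655 / 0.10092 ≈ 0.046
P(cooling blockage | evidence) ≈ 0.045198 / 0.10092 ≈ 0.448
The largest is 0.448, so cooling blockage is most probable.

cooling blockage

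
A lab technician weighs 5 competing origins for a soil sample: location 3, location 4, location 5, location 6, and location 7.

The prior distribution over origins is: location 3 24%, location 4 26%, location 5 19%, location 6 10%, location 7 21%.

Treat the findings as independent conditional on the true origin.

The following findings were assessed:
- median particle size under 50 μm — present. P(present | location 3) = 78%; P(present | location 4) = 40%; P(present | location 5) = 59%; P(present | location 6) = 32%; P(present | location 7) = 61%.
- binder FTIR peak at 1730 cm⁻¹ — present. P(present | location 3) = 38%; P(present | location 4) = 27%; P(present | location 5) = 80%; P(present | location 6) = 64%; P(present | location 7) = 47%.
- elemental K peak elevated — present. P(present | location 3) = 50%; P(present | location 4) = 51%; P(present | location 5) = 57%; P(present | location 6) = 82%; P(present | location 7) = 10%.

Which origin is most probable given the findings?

By Bayes' rule with conditional independence, the unnormalized weight for each hypothesis is prior × ∏ likelihoods:
  location 3: 0.24 × 0.78 × 0.38 × 0.50 = 0.035568
  location 4: 0.26 × 0.40 × 0.27 × 0.51 = 0.014321
  location 5: 0.19 × 0.59 × 0.80 × 0.57 = 0.051118
  location 6: 0.10 × 0.32 × 0.64 × 0.82 = 0.016794
  location 7: 0.21 × 0.61 × 0.47 × 0.10 = 0.0060207
The unnormalized weights sum to 0.12382.
P(location 3 | evidence) ≈ 0.035568 / 0.12382 ≈ 0.287
P(location 4 | evidence) ≈ 0.014321 / 0.12382 ≈ 0.116
P(location 5 | evidence) ≈ 0.051118 / 0.12382 ≈ 0.413
P(location 6 | evidence) ≈ 0.016794 / 0.12382 ≈ 0.136
P(location 7 | evidence) ≈ 0.0060207 / 0.12382 ≈ 0.049
The largest is 0.413, so location 5 is most probable.

location 5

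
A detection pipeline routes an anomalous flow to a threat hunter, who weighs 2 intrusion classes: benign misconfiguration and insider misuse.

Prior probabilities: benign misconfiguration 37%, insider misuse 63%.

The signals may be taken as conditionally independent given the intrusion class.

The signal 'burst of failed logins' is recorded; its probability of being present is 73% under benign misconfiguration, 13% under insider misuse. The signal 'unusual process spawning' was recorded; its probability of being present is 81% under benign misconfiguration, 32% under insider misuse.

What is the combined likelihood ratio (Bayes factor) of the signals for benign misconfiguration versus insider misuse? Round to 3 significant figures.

14.2

Take the product of per-signal likelihoods under each hypothesis, then divide.
  benign misconfiguration: 0.73 × 0.81 = 0.5913
  insider misuse: 0.13 × 0.32 = 0.0416
Bayes factor = 0.5913 / 0.0416 ≈ 14.2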